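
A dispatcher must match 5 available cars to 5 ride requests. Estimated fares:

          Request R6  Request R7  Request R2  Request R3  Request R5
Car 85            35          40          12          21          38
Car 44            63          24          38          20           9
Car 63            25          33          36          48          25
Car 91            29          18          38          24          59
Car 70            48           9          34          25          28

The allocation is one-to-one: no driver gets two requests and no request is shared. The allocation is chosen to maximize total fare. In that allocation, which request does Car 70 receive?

Car 70 receives Request R2.

Optimal: Car 85→Request R7 ($40), Car 44→Request R6 ($63), Car 63→Request R3 ($48), Car 91→Request R5 ($59), Car 70→Request R2 ($34) — total 40+63+48+59+34 = $244.
Column-greedy (each request in turn goes to its best remaining driver) gives $217, worse by 27.
Checked against all permutations: $244 is optimal.
Car 70's own top request is Request R6 ($48), but forcing Car 70→Request R6 and reassigning the rest optimally gives only $233 — worse by 11.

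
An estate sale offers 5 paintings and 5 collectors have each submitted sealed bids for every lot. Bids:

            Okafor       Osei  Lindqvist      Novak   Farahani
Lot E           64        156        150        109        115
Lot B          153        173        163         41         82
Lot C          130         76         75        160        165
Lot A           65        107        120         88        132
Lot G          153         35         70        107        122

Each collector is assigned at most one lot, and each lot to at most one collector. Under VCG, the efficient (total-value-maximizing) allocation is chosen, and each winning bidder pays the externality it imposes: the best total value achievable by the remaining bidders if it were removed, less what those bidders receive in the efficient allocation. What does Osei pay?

Osei pays $13.

Efficient allocation: Okafor→Lot G ($153), Osei→Lot B ($173), Lindqvist→Lot E ($150), Novak→Lot C ($160), Farahani→Lot A ($132); total welfare W = $768.
Osei receives Lot B at value $173, so the others get W − 173 = $595.
Without Osei: best allocation of the remaining 4 bidders over all 5 lots is Okafor→Lot G ($153), Lindqvist→Lot B ($163), Novak→Lot C ($160), Farahani→Lot A ($132), total $608.
VCG payment = (others' best without Osei) − (others' welfare with Osei) = 608 − 595 = $13.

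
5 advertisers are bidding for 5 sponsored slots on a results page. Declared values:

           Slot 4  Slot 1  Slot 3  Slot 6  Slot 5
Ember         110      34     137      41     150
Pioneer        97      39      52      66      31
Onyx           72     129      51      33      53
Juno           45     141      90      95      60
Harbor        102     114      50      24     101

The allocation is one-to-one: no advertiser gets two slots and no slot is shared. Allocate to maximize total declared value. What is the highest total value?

Max total: $559

Treat this as an assignment problem: match each advertiser to one slot.
Optimal: Ember→Slot 3 ($137), Pioneer→Slot 4 ($97), Onyx→Slot 1 ($129), Juno→Slot 6 ($95), Harbor→Slot 5 ($101) — total 137+97+129+95+101 = $559.
Row-greedy (each advertiser in turn takes its best remaining slot) gives $521, worse by 38.
Next-best assignment: Ember→Slot 5, Pioneer→Slot 6, Onyx→Slot 1, Juno→Slot 3, Harbor→Slot 4 = $537.
Swapping Juno↔Harbor (Juno→Slot 5 $60, Harbor→Slot 6 $24) loses 112.
No other one-to-one assignment exceeds $559.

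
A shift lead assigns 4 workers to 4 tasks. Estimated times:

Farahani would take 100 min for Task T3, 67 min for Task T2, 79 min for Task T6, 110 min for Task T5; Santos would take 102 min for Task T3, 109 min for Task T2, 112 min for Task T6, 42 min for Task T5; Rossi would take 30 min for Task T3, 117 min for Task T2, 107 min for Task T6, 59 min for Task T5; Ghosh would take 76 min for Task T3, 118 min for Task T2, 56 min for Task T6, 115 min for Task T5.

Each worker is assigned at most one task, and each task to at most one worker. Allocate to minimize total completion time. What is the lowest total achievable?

Optimal: Farahani→Task T2 (67 min), Santos→Task T5 (42 min), Rossi→Task T3 (30 min), Ghosh→Task T6 (56 min) — total 67+42+30+56 = 195 min.

Minimum total: 195 min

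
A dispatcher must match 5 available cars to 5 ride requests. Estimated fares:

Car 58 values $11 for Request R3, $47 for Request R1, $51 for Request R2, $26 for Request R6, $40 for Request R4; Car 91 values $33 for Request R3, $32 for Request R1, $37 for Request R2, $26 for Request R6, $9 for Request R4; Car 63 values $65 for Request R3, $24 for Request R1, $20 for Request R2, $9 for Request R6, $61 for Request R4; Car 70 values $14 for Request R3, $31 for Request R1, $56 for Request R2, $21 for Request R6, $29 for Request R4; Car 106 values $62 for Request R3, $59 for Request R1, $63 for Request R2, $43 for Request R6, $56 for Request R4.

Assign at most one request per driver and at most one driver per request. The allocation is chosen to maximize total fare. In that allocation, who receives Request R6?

Car 91 receives Request R6.

Treat this as an assignment problem: match each driver to one request.
Optimal: Car 58→Request R1 ($47), Car 91→Request R6 ($26), Car 63→Request R4 ($61), Car 70→Request R2 ($56), Car 106→Request R3 ($62) — total 47+26+61+56+62 = $252.
Column-greedy (each request in turn goes to its best remaining driver) gives $215, worse by 37.
No other one-to-one assignment exceeds $252.
Car 91's own top request is Request R2 ($37), but forcing Car 91→Request R2 and reassigning the rest optimally gives only $228 — worse by 24.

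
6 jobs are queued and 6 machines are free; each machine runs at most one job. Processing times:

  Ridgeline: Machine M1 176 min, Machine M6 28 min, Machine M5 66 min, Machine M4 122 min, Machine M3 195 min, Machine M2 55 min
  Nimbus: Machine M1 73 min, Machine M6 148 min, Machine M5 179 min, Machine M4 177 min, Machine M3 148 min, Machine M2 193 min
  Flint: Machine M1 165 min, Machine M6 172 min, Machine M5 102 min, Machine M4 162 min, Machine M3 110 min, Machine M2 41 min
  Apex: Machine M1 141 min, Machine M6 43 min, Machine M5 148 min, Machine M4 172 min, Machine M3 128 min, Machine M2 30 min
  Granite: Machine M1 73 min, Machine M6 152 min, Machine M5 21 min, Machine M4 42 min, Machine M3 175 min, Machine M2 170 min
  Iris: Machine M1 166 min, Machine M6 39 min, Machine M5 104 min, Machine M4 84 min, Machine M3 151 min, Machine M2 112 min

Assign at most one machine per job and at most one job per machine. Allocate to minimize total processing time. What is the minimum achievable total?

Minimum total: 346 min

Treat this as an assignment problem: match each job to one machine.
Optimal: Ridgeline→Machine M6 (28 min), Nimbus→Machine M1 (73 min), Flint→Machine M3 (110 min), Apex→Machine M2 (30 min), Granite→Machine M5 (21 min), Iris→Machine M4 (84 min) — total 28+73+110+30+21+84 = 346 min.
Row-greedy (each job in turn takes its cheapest remaining machine) gives 375 min, worse by 29.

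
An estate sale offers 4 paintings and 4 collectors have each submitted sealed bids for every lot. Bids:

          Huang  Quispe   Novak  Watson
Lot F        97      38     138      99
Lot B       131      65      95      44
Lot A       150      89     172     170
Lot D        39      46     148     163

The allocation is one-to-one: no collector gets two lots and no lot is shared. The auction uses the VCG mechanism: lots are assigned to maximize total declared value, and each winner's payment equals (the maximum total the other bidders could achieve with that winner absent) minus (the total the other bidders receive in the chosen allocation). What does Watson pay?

Watson pays $10.

Efficient allocation: Huang→Lot B ($131), Quispe→Lot A ($89), Novak→Lot F ($138), Watson→Lot D ($163); total welfare W = $521.
Watson receives Lot D at value $163, so the others get W − 163 = $358.
Without Watson: best allocation of the remaining 3 bidders over all 4 lots is Huang→Lot B ($131), Quispe→Lot A ($89), Novak→Lot D ($148), total $368.
VCG payment = (others' best without Watson) − (others' welfare with Watson) = 368 − 358 = $10.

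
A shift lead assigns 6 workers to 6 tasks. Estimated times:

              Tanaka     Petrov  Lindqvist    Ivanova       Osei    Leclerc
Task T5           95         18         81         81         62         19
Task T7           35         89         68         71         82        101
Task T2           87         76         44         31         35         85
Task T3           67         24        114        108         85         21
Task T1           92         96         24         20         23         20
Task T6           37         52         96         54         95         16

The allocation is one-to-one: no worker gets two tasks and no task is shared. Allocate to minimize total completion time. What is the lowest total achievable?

Minimum total: 187 min

Treat this as an assignment problem: match each worker to one task.
Optimal: Tanaka→Task T7 (35 min), Petrov→Task T5 (18 min), Lindqvist→Task T1 (24 min), Ivanova→Task T6 (54 min), Osei→Task T2 (35 min), Leclerc→Task T3 (21 min) — total 35+18+24+54+35+21 = 187 min.
Min-entry greedy (repeatedly take the single cheapest remaining cell) gives 238 min, worse by 51.
Swapping Ivanova↔Lindqvist (Ivanova→Task T1 20 min, Lindqvist→Task T6 96 min) adds 38.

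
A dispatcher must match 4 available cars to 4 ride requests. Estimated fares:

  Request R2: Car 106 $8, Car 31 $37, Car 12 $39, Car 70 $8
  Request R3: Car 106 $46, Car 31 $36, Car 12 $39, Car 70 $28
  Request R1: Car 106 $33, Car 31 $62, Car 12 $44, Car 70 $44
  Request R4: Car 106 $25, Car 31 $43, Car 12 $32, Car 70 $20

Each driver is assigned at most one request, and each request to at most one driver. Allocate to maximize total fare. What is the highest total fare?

Maximum total: $172

This is the linear assignment problem.
Optimal: Car 106→Request R3 ($46), Car 31→Request R4 ($43), Car 12→Request R2 ($39), Car 70→Request R1 ($44) — total 46+43+39+44 = $172.
Column-greedy (each request in turn goes to its best remaining driver) gives $167, worse by 5.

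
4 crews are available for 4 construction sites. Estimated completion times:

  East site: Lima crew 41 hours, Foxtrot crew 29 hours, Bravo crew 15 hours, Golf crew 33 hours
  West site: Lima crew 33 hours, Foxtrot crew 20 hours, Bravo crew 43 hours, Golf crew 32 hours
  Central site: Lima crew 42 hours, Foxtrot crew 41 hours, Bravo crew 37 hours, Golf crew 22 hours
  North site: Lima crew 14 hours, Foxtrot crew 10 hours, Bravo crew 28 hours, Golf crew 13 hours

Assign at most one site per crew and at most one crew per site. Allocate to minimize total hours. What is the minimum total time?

Treat this as an assignment problem: match each crew to one site.
Optimal: Lima crew→North site (14 hours), Foxtrot crew→West site (20 hours), Bravo crew→East site (15 hours), Golf crew→Central site (22 hours) — total 14+20+15+22 = 71 hours.
Next-best assignment: Lima crew→West site, Foxtrot crew→North site, Bravo crew→East site, Golf crew→Central site = 80 hours.

Minimum total: 71 hours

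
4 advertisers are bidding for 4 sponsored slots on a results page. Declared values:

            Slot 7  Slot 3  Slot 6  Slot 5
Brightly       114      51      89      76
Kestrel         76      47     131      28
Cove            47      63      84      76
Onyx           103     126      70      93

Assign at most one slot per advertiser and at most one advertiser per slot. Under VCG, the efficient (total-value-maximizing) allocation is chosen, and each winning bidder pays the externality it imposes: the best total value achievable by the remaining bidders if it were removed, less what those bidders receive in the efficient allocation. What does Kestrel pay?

Efficient allocation: Brightly→Slot 7 ($114), Kestrel→Slot 6 ($131), Cove→Slot 5 ($76), Onyx→Slot 3 ($126); total welfare W = $447.
Kestrel receives Slot 6 at value $131, so the others get W − 131 = $316.
Without Kestrel: best allocation of the remaining 3 bidders over all 4 slots is Brightly→Slot 7 ($114), Cove→Slot 6 ($84), Onyx→Slot 3 ($126), total $324.
VCG payment = (others' best without Kestrel) − (others' welfare with Kestrel) = 324 − 316 = $8.

Kestrel pays $8.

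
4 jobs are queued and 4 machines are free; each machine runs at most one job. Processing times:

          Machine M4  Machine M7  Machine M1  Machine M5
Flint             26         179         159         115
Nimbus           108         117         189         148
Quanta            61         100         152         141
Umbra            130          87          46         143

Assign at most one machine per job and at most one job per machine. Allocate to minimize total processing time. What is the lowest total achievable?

Min total: 320 min

Treat this as an assignment problem: match each job to one machine.
Optimal: Flint→Machine M4 (26 min), Nimbus→Machine M5 (148 min), Quanta→Machine M7 (100 min), Umbra→Machine M1 (46 min) — total 26+148+100+46 = 320 min.
Row-greedy (each job in turn takes its cheapest remaining machine) gives 330 min, worse by 10.
No other one-to-one assignment undercuts 320 min.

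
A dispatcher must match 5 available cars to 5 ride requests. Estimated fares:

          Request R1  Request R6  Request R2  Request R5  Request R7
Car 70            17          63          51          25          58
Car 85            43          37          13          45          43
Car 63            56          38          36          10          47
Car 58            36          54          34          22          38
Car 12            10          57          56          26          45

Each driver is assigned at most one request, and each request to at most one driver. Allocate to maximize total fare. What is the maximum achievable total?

Max total: $269

This is a one-to-one assignment (maximum-weight bipartite matching).
Optimal: Car 70→Request R7 ($58), Car 85→Request R5 ($45), Car 63→Request R1 ($56), Car 58→Request R6 ($54), Car 12→Request R2 ($56) — total 58+45+56+54+56 = $269.
Column-greedy (each request in turn goes to its best remaining driver) gives $258, worse by 11.
Every other assignment is strictly worse.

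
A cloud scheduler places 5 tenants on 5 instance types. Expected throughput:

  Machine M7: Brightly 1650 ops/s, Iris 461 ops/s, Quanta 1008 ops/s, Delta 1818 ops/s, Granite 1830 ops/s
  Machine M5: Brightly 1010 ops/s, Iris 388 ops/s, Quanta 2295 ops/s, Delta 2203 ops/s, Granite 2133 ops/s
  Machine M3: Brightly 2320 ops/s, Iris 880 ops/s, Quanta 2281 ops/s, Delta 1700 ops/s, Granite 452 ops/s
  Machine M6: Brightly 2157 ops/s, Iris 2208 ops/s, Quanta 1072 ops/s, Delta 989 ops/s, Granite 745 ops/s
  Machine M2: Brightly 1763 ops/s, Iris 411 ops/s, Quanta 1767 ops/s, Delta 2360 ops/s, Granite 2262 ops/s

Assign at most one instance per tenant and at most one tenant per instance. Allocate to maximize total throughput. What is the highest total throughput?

Optimal: Brightly→Machine M3 (2320 ops/s), Iris→Machine M6 (2208 ops/s), Quanta→Machine M5 (2295 ops/s), Delta→Machine M2 (2360 ops/s), Granite→Machine M7 (1830 ops/s) — total 2320+2208+2295+2360+1830 = 11013 ops/s.
Next-best assignment: Brightly→Machine M3, Iris→Machine M6, Quanta→Machine M5, Delta→Machine M7, Granite→Machine M2 = 10903 ops/s.
Checked against all permutations: 11013 ops/s is optimal.

Max total: 11013 ops/s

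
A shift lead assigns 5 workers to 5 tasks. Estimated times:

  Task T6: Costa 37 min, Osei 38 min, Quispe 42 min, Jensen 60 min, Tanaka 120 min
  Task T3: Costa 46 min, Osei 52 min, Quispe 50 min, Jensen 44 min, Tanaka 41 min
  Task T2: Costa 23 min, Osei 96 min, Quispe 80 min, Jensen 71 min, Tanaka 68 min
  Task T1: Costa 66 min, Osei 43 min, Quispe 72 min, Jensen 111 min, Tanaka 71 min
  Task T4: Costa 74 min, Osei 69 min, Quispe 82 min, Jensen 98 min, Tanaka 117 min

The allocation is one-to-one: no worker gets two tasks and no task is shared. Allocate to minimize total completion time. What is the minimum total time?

This is the linear assignment problem.
Optimal: Costa→Task T2 (23 min), Osei→Task T1 (43 min), Quispe→Task T6 (42 min), Jensen→Task T4 (98 min), Tanaka→Task T3 (41 min) — total 23+43+42+98+41 = 247 min.
Column-greedy (each task in turn goes to its cheapest remaining worker) gives 274 min, worse by 27.
Swapping Jensen↔Tanaka (Jensen→Task T3 44 min, Tanaka→Task T4 117 min) adds 22.

Min total: 247 min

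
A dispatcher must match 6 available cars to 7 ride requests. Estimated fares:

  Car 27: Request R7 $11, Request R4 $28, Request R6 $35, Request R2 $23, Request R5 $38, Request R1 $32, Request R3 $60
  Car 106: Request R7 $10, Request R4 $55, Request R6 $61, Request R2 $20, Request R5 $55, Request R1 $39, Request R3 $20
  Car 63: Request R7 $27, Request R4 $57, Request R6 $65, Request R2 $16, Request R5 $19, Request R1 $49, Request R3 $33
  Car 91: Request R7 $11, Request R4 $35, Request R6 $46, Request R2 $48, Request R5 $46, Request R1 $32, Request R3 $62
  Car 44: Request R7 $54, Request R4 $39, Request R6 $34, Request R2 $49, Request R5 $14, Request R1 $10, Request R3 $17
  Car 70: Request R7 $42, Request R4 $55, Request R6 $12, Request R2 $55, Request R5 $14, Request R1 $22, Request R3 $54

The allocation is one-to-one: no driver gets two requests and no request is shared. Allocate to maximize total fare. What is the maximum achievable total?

Maximum total: $337

Optimal: Car 27→Request R3 ($60), Car 106→Request R5 ($55), Car 63→Request R6 ($65), Car 91→Request R2 ($48), Car 44→Request R7 ($54), Car 70→Request R4 ($55) — total 60+55+65+48+54+55 = $337.
Max-entry greedy (repeatedly take the single best remaining cell) gives $329, worse by 8.
Next-best assignment: Car 27→Request R3, Car 106→Request R4, Car 63→Request R6, Car 91→Request R5, Car 44→Request R7, Car 70→Request R2 = $335.
Swapping Car 91↔Car 27 (Car 91→Request R3 $62, Car 27→Request R2 $23) loses 23.
Checked against all permutations: $337 is optimal.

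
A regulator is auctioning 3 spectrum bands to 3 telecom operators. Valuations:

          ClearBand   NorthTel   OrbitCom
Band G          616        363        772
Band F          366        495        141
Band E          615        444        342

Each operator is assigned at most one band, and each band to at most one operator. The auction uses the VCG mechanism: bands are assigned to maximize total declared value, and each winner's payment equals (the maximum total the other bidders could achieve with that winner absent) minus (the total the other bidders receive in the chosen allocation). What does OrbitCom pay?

Efficient allocation: ClearBand→Band E ($615M), NorthTel→Band F ($495M), OrbitCom→Band G ($772M); total welfare W = $1882M.
OrbitCom receives Band G at value $772M, so the others get W − 772 = $1110M.
Without OrbitCom: best allocation of the remaining 2 bidders over all 3 bands is ClearBand→Band G ($616M), NorthTel→Band F ($495M), total $1111M.
VCG payment = (others' best without OrbitCom) − (others' welfare with OrbitCom) = 1111 − 1110 = $1M.

OrbitCom pays $1M.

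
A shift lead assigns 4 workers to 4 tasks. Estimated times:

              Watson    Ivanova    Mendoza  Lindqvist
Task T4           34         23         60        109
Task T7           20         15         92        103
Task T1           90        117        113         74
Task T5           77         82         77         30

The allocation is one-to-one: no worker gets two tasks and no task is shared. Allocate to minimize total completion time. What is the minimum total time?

Min total: 186 min

This is a one-to-one assignment (minimum-cost bipartite matching).
Optimal: Watson→Task T7 (20 min), Ivanova→Task T4 (23 min), Mendoza→Task T1 (113 min), Lindqvist→Task T5 (30 min) — total 20+23+113+30 = 186 min.
Row-greedy (each worker in turn takes its cheapest remaining task) gives 194 min, worse by 8.
Next-best assignment: Watson→Task T4, Ivanova→Task T7, Mendoza→Task T1, Lindqvist→Task T5 = 192 min.
Every other assignment is strictly worse.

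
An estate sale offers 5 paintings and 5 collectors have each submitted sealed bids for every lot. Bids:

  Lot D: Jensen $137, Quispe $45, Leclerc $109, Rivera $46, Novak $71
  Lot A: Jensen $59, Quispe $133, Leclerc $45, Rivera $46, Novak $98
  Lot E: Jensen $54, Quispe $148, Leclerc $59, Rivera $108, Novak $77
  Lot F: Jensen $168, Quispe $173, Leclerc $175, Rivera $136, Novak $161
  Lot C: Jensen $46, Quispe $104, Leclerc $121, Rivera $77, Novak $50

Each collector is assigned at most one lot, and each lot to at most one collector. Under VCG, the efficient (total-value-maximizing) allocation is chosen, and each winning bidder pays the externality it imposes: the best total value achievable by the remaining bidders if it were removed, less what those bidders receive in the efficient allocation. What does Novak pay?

Efficient allocation: Jensen→Lot D ($137), Quispe→Lot A ($133), Leclerc→Lot C ($121), Rivera→Lot E ($108), Novak→Lot F ($161); total welfare W = $660.
Novak receives Lot F at value $161, so the others get W − 161 = $499.
Without Novak: best allocation of the remaining 4 bidders over all 5 lots is Jensen→Lot D ($137), Quispe→Lot A ($133), Leclerc→Lot F ($175), Rivera→Lot E ($108), total $553.
VCG payment = (others' best without Novak) − (others' welfare with Novak) = 553 − 499 = $54.

Novak pays $54.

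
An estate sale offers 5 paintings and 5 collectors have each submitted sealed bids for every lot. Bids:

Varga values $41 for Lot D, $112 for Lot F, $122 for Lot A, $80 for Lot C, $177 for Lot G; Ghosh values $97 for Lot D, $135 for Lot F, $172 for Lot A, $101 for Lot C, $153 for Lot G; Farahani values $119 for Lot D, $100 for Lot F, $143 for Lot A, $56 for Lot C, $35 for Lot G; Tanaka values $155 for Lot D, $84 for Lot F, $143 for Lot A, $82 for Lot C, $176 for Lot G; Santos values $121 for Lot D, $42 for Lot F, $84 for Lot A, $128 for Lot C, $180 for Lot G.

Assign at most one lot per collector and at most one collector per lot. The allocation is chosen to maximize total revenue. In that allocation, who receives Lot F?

Optimal: Varga→Lot G ($177), Ghosh→Lot F ($135), Farahani→Lot A ($143), Tanaka→Lot D ($155), Santos→Lot C ($128) — total 177+135+143+155+128 = $738.
Row-greedy (each collector in turn takes its best remaining lot) gives $680, worse by 58.
Next-best assignment: Varga→Lot G, Ghosh→Lot A, Farahani→Lot F, Tanaka→Lot D, Santos→Lot C = $732.
Ghosh's own top lot is Lot A ($172), but forcing Ghosh→Lot A and reassigning the rest optimally gives only $732 — worse by 6.

Ghosh receives Lot F.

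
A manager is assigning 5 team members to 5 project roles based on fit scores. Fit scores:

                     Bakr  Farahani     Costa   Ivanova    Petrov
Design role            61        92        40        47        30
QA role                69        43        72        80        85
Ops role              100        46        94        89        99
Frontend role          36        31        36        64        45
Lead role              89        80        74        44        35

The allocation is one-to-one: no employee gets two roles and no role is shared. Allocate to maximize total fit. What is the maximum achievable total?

Max total: 424 pts

Optimal: Bakr→Lead role (89 pts), Farahani→Design role (92 pts), Costa→Ops role (94 pts), Ivanova→Frontend role (64 pts), Petrov→QA role (85 pts) — total 89+92+94+64+85 = 424 pts.
Column-greedy (each role in turn goes to its best remaining employee) gives 415 pts, worse by 9.
Swapping Costa↔Farahani (Costa→Design role 40 pts, Farahani→Ops role 46 pts) loses 100.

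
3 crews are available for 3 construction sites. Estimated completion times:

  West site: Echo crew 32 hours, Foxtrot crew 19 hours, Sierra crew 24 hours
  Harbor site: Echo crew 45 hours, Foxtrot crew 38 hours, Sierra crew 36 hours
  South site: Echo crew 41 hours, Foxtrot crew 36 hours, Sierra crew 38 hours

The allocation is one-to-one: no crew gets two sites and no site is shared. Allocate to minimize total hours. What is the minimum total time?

This is a one-to-one assignment (minimum-cost bipartite matching).
Optimal: Echo crew→South site (41 hours), Foxtrot crew→West site (19 hours), Sierra crew→Harbor site (36 hours) — total 41+19+36 = 96 hours.
No other one-to-one assignment undercuts 96 hours.

Minimum total: 96 hours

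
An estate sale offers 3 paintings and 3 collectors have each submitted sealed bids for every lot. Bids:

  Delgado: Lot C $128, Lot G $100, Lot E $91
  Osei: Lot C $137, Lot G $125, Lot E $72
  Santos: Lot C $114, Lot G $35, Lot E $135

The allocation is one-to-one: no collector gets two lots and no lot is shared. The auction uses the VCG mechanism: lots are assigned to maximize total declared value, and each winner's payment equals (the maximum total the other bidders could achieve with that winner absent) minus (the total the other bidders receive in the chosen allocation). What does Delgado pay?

Efficient allocation: Delgado→Lot C ($128), Osei→Lot G ($125), Santos→Lot E ($135); total welfare W = $388.
Delgado receives Lot C at value $128, so the others get W − 128 = $260.
Without Delgado: best allocation of the remaining 2 bidders over all 3 lots is Osei→Lot C ($137), Santos→Lot E ($135), total $272.
VCG payment = (others' best without Delgado) − (others' welfare with Delgado) = 272 − 260 = $12.

Delgado pays $12.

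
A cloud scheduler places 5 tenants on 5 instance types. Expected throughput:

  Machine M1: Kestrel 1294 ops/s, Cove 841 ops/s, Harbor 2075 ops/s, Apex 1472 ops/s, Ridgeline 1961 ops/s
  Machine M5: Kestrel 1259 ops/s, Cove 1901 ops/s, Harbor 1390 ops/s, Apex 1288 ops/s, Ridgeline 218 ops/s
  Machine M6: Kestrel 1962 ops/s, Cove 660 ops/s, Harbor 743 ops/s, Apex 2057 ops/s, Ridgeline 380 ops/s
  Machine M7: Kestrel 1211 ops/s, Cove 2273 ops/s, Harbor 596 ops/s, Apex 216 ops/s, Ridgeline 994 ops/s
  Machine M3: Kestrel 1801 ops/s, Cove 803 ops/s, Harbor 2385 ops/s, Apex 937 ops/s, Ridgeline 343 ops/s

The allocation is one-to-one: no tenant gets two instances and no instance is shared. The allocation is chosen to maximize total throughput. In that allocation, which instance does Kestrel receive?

Optimal: Kestrel→Machine M5 (1259 ops/s), Cove→Machine M7 (2273 ops/s), Harbor→Machine M3 (2385 ops/s), Apex→Machine M6 (2057 ops/s), Ridgeline→Machine M1 (1961 ops/s) — total 1259+2273+2385+2057+1961 = 9935 ops/s.
Kestrel's own top instance is Machine M6 (1962 ops/s), but forcing Kestrel→Machine M6 and reassigning the rest optimally gives only 9869 ops/s — worse by 66.

Kestrel receives Machine M5.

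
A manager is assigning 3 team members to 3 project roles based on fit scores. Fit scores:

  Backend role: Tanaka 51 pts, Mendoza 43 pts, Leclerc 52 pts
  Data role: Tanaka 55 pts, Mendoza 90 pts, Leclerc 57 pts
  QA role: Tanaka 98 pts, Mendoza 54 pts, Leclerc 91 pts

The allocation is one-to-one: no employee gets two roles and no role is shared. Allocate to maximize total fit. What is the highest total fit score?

Max total: 240 pts

Treat this as an assignment problem: match each employee to one role.
Optimal: Tanaka→QA role (98 pts), Mendoza→Data role (90 pts), Leclerc→Backend role (52 pts) — total 98+90+52 = 240 pts.
Every other assignment is strictly worse.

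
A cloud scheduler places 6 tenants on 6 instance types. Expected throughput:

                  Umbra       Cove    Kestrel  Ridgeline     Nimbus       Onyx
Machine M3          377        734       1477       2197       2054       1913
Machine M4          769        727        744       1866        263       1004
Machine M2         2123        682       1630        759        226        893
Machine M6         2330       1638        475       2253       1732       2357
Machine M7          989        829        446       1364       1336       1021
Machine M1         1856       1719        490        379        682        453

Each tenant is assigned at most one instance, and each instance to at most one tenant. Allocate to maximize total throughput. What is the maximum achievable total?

Treat this as an assignment problem: match each tenant to one instance.
Optimal: Umbra→Machine M2 (2123 ops/s), Cove→Machine M1 (1719 ops/s), Kestrel→Machine M3 (1477 ops/s), Ridgeline→Machine M4 (1866 ops/s), Nimbus→Machine M7 (1336 ops/s), Onyx→Machine M6 (2357 ops/s) — total 2123+1719+1477+1866+1336+2357 = 10878 ops/s.
Swapping Onyx↔Umbra (Onyx→Machine M2 893 ops/s, Umbra→Machine M6 2330 ops/s) loses 1257.

Max total: 10878 ops/s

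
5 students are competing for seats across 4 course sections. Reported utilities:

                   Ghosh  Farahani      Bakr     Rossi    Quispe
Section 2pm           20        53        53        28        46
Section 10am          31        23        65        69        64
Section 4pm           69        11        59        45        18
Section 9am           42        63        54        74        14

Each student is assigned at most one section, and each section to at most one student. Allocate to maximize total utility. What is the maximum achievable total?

Max total: 261 points

Optimal: Farahani→Section 2pm (53 points), Bakr→Section 10am (65 points), Ghosh→Section 4pm (69 points), Rossi→Section 9am (74 points) — total 53+65+69+74 = 261 points.
Row-greedy (each student in turn takes its best remaining section) gives 225 points, worse by 36.
Next-best assignment: Farahani→Section 2pm, Quispe→Section 10am, Ghosh→Section 4pm, Rossi→Section 9am = 260 points.
Checked against all permutations: 261 points is optimal.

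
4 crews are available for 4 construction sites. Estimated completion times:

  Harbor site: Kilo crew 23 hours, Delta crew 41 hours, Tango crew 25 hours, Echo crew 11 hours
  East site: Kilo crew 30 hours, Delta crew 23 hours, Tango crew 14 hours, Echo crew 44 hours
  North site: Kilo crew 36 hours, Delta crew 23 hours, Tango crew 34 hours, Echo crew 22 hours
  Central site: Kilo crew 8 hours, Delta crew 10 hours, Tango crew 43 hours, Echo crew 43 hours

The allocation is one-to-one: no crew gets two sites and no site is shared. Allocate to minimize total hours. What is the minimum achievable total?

Min total: 56 hours

Optimal: Kilo crew→Central site (8 hours), Delta crew→North site (23 hours), Tango crew→East site (14 hours), Echo crew→Harbor site (11 hours) — total 8+23+14+11 = 56 hours.
Row-greedy (each crew in turn takes its cheapest remaining site) gives 78 hours, worse by 22.
Next-best assignment: Kilo crew→Harbor site, Delta crew→Central site, Tango crew→East site, Echo crew→North site = 69 hours.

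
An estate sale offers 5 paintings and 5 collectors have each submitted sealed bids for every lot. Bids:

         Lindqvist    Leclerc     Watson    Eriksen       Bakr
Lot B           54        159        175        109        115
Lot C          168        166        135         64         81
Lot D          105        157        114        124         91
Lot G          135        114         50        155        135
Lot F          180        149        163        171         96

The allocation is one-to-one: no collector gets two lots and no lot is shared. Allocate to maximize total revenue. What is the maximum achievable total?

Maximum total: $806

Optimal: Lindqvist→Lot C ($168), Leclerc→Lot D ($157), Watson→Lot B ($175), Eriksen→Lot F ($171), Bakr→Lot G ($135) — total 168+157+175+171+135 = $806.
Max-entry greedy (repeatedly take the single best remaining cell) gives $767, worse by 39.
Next-best assignment: Lindqvist→Lot F, Leclerc→Lot C, Watson→Lot B, Eriksen→Lot D, Bakr→Lot G = $780.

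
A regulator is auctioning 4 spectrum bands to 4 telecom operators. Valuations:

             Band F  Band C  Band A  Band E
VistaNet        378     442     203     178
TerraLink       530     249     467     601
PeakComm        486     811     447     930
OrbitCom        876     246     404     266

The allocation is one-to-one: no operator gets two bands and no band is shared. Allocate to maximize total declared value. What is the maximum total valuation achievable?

Maximum total: $2715M

Optimal: VistaNet→Band C ($442M), TerraLink→Band A ($467M), PeakComm→Band E ($930M), OrbitCom→Band F ($876M) — total 442+467+930+876 = $2715M.
Swapping PeakComm↔OrbitCom (PeakComm→Band F $486M, OrbitCom→Band E $266M) loses 1054.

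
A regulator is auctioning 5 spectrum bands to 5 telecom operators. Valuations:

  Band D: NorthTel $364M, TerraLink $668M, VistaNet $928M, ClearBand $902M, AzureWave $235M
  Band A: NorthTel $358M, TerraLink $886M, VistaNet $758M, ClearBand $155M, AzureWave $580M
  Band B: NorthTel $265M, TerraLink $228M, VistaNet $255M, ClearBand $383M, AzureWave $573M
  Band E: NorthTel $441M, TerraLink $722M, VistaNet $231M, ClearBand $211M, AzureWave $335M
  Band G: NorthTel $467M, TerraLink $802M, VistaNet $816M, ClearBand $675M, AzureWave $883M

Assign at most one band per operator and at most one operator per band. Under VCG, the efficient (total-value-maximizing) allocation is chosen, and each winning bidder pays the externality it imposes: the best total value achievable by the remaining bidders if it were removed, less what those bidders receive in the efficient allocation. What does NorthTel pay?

NorthTel pays $88M.

Efficient allocation: NorthTel→Band E ($441M), TerraLink→Band A ($886M), VistaNet→Band G ($816M), ClearBand→Band D ($902M), AzureWave→Band B ($573M); total welfare W = $3618M.
NorthTel receives Band E at value $441M, so the others get W − 441 = $3177M.
Without NorthTel: best allocation of the remaining 4 bidders over all 5 bands is TerraLink→Band E ($722M), VistaNet→Band A ($758M), ClearBand→Band D ($902M), AzureWave→Band G ($883M), total $3265M.
VCG payment = (others' best without NorthTel) − (others' welfare with NorthTel) = 3265 − 3177 = $88M.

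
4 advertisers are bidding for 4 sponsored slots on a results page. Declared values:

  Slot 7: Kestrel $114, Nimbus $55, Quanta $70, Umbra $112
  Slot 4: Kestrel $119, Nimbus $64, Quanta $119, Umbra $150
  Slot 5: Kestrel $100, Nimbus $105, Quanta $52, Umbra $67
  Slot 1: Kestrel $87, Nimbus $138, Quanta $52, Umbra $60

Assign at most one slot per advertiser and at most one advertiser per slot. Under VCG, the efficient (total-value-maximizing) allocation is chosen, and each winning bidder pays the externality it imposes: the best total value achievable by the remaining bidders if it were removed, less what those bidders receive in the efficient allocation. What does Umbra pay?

Umbra pays $14.

Efficient allocation: Kestrel→Slot 5 ($100), Nimbus→Slot 1 ($138), Quanta→Slot 4 ($119), Umbra→Slot 7 ($112); total welfare W = $469.
Umbra receives Slot 7 at value $112, so the others get W − 112 = $357.
Without Umbra: best allocation of the remaining 3 bidders over all 4 slots is Kestrel→Slot 7 ($114), Nimbus→Slot 1 ($138), Quanta→Slot 4 ($119), total $371.
VCG payment = (others' best without Umbra) − (others' welfare with Umbra) = 371 − 357 = $14.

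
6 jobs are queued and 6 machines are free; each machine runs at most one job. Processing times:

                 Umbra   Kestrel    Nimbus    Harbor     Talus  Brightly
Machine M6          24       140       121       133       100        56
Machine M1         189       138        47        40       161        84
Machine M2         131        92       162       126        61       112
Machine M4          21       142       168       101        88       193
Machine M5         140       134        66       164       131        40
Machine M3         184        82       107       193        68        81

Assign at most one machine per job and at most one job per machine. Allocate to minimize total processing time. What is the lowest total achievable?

Treat this as an assignment problem: match each job to one machine.
Optimal: Umbra→Machine M4 (21 min), Kestrel→Machine M3 (82 min), Nimbus→Machine M5 (66 min), Harbor→Machine M1 (40 min), Talus→Machine M2 (61 min), Brightly→Machine M6 (56 min) — total 21+82+66+40+61+56 = 326 min.
Min-entry greedy (repeatedly take the single cheapest remaining cell) gives 365 min, worse by 39.
Swapping Talus↔Brightly (Talus→Machine M6 100 min, Brightly→Machine M2 112 min) adds 95.

Minimum total: 326 min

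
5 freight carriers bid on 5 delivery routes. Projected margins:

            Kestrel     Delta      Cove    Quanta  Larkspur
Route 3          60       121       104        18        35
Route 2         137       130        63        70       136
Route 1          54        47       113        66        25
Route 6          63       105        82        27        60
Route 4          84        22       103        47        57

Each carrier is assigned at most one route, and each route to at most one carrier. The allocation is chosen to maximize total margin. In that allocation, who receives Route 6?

Optimal: Kestrel→Route 4 ($84k), Delta→Route 6 ($105k), Cove→Route 3 ($104k), Quanta→Route 1 ($66k), Larkspur→Route 2 ($136k) — total 84+105+104+66+136 = $495k.
Max-entry greedy (repeatedly take the single best remaining cell) gives $478k, worse by 17.
Every other assignment is strictly worse.
Delta's own top route is Route 2 ($130k), but forcing Delta→Route 2 and reassigning the rest optimally gives only $444k — worse by 51.

Delta receives Route 6.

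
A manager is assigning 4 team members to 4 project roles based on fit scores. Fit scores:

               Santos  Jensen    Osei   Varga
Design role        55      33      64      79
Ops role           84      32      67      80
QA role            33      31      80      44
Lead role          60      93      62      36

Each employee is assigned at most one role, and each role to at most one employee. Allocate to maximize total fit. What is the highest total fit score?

Max total: 336 pts

Optimal: Santos→Ops role (84 pts), Jensen→Lead role (93 pts), Osei→QA role (80 pts), Varga→Design role (79 pts) — total 84+93+80+79 = 336 pts.
No other one-to-one assignment exceeds 336 pts.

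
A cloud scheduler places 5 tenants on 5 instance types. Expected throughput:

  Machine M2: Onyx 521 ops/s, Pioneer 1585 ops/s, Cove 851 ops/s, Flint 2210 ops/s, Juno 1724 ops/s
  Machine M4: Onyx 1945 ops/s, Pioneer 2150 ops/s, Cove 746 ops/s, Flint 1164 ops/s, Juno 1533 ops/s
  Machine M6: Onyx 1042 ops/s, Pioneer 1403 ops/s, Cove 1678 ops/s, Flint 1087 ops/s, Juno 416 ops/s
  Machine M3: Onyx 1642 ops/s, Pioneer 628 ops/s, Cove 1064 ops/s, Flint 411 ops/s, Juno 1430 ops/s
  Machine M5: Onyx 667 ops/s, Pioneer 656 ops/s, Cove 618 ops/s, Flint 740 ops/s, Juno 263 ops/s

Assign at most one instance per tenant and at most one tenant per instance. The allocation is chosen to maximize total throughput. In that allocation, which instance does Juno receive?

Juno receives Machine M3.

This is the linear assignment problem.
Optimal: Onyx→Machine M5 (667 ops/s), Pioneer→Machine M4 (2150 ops/s), Cove→Machine M6 (1678 ops/s), Flint→Machine M2 (2210 ops/s), Juno→Machine M3 (1430 ops/s) — total 667+2150+1678+2210+1430 = 8135 ops/s.
Max-entry greedy (repeatedly take the single best remaining cell) gives 7943 ops/s, worse by 192.
Swapping Pioneer↔Juno (Pioneer→Machine M3 628 ops/s, Juno→Machine M4 1533 ops/s) loses 1419.
Checked against all permutations: 8135 ops/s is optimal.
Juno's own top instance is Machine M2 (1724 ops/s), but forcing Juno→Machine M2 and reassigning the rest optimally gives only 7934 ops/s — worse by 201.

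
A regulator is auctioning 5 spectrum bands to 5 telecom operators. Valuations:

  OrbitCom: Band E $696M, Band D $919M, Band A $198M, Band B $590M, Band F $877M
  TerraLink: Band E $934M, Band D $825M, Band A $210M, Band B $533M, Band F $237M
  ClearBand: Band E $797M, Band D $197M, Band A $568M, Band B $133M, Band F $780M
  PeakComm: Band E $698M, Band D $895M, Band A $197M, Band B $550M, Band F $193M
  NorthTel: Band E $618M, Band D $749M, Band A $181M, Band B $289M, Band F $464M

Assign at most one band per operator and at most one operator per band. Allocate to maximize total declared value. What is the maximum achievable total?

Maximum total: $3678M

Optimal: OrbitCom→Band F ($877M), TerraLink→Band E ($934M), ClearBand→Band A ($568M), PeakComm→Band B ($550M), NorthTel→Band D ($749M) — total 877+934+568+550+749 = $3678M.
Column-greedy (each band in turn goes to its best remaining operator) gives $3435M, worse by 243.
Next-best assignment: OrbitCom→Band F, TerraLink→Band E, ClearBand→Band A, PeakComm→Band D, NorthTel→Band B = $3563M.
Swapping NorthTel↔ClearBand (NorthTel→Band A $181M, ClearBand→Band D $197M) loses 939.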